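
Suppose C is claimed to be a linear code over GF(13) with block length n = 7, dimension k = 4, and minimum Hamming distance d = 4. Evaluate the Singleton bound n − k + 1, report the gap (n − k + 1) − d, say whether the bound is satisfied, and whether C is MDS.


Singleton RHS = n − k + 1 = 4, slack = 0, bound satisfied, MDS.

Singleton bound: d ≤ n − k + 1.
Here n = 7, k = 4, so n − k + 1 = 4.
Given d = 4, check d ≤ 4: YES.
Slack = (n − k + 1) − d = 0.
The code is MDS (slack = 0).
Description: the claimed parameters are [7, 4, 4]_13; such a code would be MDS (meets Singleton bound).


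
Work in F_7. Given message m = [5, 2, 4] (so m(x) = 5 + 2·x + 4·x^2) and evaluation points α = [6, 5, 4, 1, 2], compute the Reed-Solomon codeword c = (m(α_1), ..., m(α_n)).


c = [0, 3, 0, 4, 4]

Message polynomial: m(x) = 5 + 2·x + 4·x^2 (mod 7).
For each evaluation point α_i, compute m(α_i) mod 7:
  α_1 = 6: Horner steps 4 → 5 → 0, so m(6) = 0.
  α_2 = 5: Horner steps 4 → 1 → 3, so m(5) = 3.
  α_3 = 4: Horner steps 4 → 4 → 0, so m(4) = 0.
  α_4 = 1: Horner steps 4 → 6 → 4, so m(1) = 4.
  α_5 = 2: Horner steps 4 → 3 → 4, so m(2) = 4.
Codeword c = [0, 3, 0, 4, 4] ∈ F_7^5.


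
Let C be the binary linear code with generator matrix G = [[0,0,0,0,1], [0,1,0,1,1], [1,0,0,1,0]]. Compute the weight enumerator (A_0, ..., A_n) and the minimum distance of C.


Weight distribution: A_0 = 1, A_1 = 1, A_2 = 3, A_3 = 3. Minimum distance d = 1.

Enumerate all 2^3 = 8 messages m ∈ F_2^3.
For each, compute codeword c = mG in F_2^5, then tally its weight.
  m = 000 → c = 00000, weight = 0.
  m = 100 → c = 00001, weight = 1.
  m = 010 → c = 01011, weight = 3.
  m = 110 → c = 01010, weight = 2.
  m = 001 → c = 10010, weight = 2.
  m = 101 → c = 10011, weight = 3.
  m = 011 → c = 11001, weight = 3.
  m = 111 → c = 11000, weight = 2.
Tally weights:
  weight 0: 1 codewords.
  weight 1: 1 codewords.
  weight 2: 3 codewords.
  weight 3: 3 codewords.
Minimum distance d = smallest w > 0 with A_w > 0 = 1.
Sanity: Σ A_w = 8 = 2^3 = 8 ✓.


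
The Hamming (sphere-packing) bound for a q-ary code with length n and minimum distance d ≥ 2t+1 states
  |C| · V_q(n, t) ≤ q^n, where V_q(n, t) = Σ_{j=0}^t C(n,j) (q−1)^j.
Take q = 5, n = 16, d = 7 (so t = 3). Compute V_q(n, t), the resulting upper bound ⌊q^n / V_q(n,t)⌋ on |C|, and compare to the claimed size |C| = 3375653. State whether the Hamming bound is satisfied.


V_q(n, t) = 37825, q^n = 152587890625, Hamming bound = 4034048, |C| = 3375653 ≤ bound (satisfied).

Step 1: Compute V_q(n, t) = Σ_{j=0}^3 C(n, j) (q−1)^j.
  j = 0: C(16,0)·(4)^0 = 1·1 = 1.
  j = 1: C(16,1)·(4)^1 = 16·4 = 64.
  j = 2: C(16,2)·(4)^2 = 120·16 = 1920.
  j = 3: C(16,3)·(4)^3 = 560·64 = 35840.
  V_q(n, t) = 1 + 64 + 1920 + 35840 = 37825.
Step 2: q^n = 5^16 = 152587890625.
Step 3: Hamming bound ⌊q^n / V_q(n,t)⌋ = ⌊152587890625/37825⌋ = 4034048.
Step 4: Compare |C| = 3375653 to 4034048: satisfied.
The claimed |C| lies below the Hamming bound.


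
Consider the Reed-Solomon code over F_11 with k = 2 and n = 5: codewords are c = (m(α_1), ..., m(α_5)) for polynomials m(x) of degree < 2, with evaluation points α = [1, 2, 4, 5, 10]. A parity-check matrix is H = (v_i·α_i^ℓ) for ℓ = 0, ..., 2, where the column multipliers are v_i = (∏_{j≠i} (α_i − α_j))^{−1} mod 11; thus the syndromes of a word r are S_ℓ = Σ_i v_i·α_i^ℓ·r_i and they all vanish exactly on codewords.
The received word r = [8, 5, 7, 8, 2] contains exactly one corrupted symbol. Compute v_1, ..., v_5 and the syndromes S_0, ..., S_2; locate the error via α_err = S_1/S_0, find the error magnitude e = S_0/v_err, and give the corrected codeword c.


S = (9, 9, 9), error at position 1, error magnitude e = 4, c = [4, 5, 7, 8, 2].

Step 1: column multipliers v_i = (∏_{j≠i}(α_i − α_j))^{−1} mod 11.
  i = 1 (α = 1): (1−2)(1−4)(1−5)(1−10) = (−1)·(−3)·(−4)·(−9) = 108 ≡ 9, so v_1 = 9^{−1} = 5 (mod 11).
  i = 2 (α = 2): (2−1)(2−4)(2−5)(2−10) = 1·(−2)·(−3)·(−8) = −48 ≡ 7, so v_2 = 7^{−1} = 8 (mod 11).
  i = 3 (α = 4): (4−1)(4−2)(4−5)(4−10) = 3·2·(−1)·(−6) = 36 ≡ 3, so v_3 = 3^{−1} = 4 (mod 11).
  i = 4 (α = 5): (5−1)(5−2)(5−4)(5−10) = 4·3·1·(−5) = −60 ≡ 6, so v_4 = 6^{−1} = 2 (mod 11).
  i = 5 (α = 10): (10−1)(10−2)(10−4)(10−5) = 9·8·6·5 = 2160 ≡ 4, so v_5 = 4^{−1} = 3 (mod 11).
  v = [5, 8, 4, 2, 3].
Step 2: syndromes of r = [8, 5, 7, 8, 2] (all sums mod 11).
  S_0 = Σ v_i r_i = 5·8 + 8·5 + 4·7 + 2·8 + 3·2 = 130 ≡ 9.
  S_1 = Σ v_i α_i r_i = 5·1·8 + 8·2·5 + 4·4·7 + 2·5·8 + 3·10·2 = 372 ≡ 9.
  α_i^2 mod 11 = [1, 4, 5, 3, 1].
  S_2 = Σ v_i α_i^2 r_i = 5·1·8 + 8·4·5 + 4·5·7 + 2·3·8 + 3·1·2 = 394 ≡ 9.
  S = (9, 9, 9) ≠ 0, so r is not a codeword (an error is present).
Step 3: locate the error. For a single error e at position i, S_ℓ = v_i·e·α_i^ℓ, so α_err = S_1/S_0.
  S_0^{−1} = 9^{−1} = 5 (mod 11), so α_err = 9·5 = 45 ≡ 1 = α_1. Error position i = 1.
  Consistency check: S_2/S_1 = 9·5 = 45 ≡ 1 = α_err ✓ (single-error assumption holds).
Step 4: error magnitude e = S_0/v_1 = S_0·∏_{j≠1}(α_1 − α_j) = 9·9 = 81 ≡ 4 (mod 11).
Step 5: correct position 1: c_1 = r_1 − e = 8 − 4 ≡ 4 (mod 11). Hence c = [4, 5, 7, 8, 2].
  Check: interpolating c through the α_i gives m(x) = 3 + 1·x (degree < 2) with m(α_i) = c_i for every i, so c is indeed a codeword.


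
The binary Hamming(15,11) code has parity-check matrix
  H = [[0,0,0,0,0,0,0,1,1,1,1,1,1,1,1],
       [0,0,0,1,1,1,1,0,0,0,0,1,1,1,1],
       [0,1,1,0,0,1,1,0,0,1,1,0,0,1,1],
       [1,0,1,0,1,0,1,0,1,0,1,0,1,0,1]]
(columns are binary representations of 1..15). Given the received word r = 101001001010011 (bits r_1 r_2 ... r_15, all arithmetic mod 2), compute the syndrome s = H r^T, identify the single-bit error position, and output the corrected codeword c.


s = (0, 1, 1, 1)^T, error position = 7, corrected codeword c = 101001101010011

Compute s = H r^T mod 2 one row at a time:
  s_1 = 0 + 1 + 0 + 1 + 0 + 0 + 1 + 1 = 4 ≡ 0 (mod 2).
  s_2 = 0 + 0 + 1 + 0 + 0 + 0 + 1 + 1 = 3 ≡ 1 (mod 2).
  s_3 = 0 + 1 + 1 + 0 + 0 + 1 + 1 + 1 = 5 ≡ 1 (mod 2).
  s_4 = 1 + 1 + 0 + 0 + 1 + 1 + 0 + 1 = 5 ≡ 1 (mod 2).
s = (0, 1, 1, 1)^T — this equals column 7 of H (binary 0111), so error is at position 7.
Correct: flip bit 7 of r = 101001001010011 to get c = 101001101010011.


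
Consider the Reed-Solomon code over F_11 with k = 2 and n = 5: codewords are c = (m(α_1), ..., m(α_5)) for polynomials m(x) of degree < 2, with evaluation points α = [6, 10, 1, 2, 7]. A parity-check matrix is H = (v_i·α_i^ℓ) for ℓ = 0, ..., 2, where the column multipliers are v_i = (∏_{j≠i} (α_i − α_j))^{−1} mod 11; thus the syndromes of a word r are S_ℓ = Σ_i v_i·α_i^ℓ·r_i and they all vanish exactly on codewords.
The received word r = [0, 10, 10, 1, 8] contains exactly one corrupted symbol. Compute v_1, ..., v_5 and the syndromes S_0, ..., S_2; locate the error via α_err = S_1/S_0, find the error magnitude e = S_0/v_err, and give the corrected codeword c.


S = (1, 1, 1), error at position 3, error magnitude e = 6, c = [0, 10, 4, 1, 8].

Step 1: column multipliers v_i = (∏_{j≠i}(α_i − α_j))^{−1} mod 11.
  i = 1 (α = 6): (6−10)(6−1)(6−2)(6−7) = (−4)·5·4·(−1) = 80 ≡ 3, so v_1 = 3^{−1} = 4 (mod 11).
  i = 2 (α = 10): (10−6)(10−1)(10−2)(10−7) = 4·9·8·3 = 864 ≡ 6, so v_2 = 6^{−1} = 2 (mod 11).
  i = 3 (α = 1): (1−6)(1−10)(1−2)(1−7) = (−5)·(−9)·(−1)·(−6) = 270 ≡ 6, so v_3 = 6^{−1} = 2 (mod 11).
  i = 4 (α = 2): (2−6)(2−10)(2−1)(2−7) = (−4)·(−8)·1·(−5) = −160 ≡ 5, so v_4 = 5^{−1} = 9 (mod 11).
  i = 5 (α = 7): (7−6)(7−10)(7−1)(7−2) = 1·(−3)·6·5 = −90 ≡ 9, so v_5 = 9^{−1} = 5 (mod 11).
  v = [4, 2, 2, 9, 5].
Step 2: syndromes of r = [0, 10, 10, 1, 8] (all sums mod 11).
  S_0 = Σ v_i r_i = 4·0 + 2·10 + 2·10 + 9·1 + 5·8 = 89 ≡ 1.
  S_1 = Σ v_i α_i r_i = 4·6·0 + 2·10·10 + 2·1·10 + 9·2·1 + 5·7·8 = 518 ≡ 1.
  α_i^2 mod 11 = [3, 1, 1, 4, 5].
  S_2 = Σ v_i α_i^2 r_i = 4·3·0 + 2·1·10 + 2·1·10 + 9·4·1 + 5·5·8 = 276 ≡ 1.
  S = (1, 1, 1) ≠ 0, so r is not a codeword (an error is present).
Step 3: locate the error. For a single error e at position i, S_ℓ = v_i·e·α_i^ℓ, so α_err = S_1/S_0.
  S_0^{−1} = 1^{−1} = 1 (mod 11), so α_err = 1·1 = 1 ≡ 1 = α_3. Error position i = 3.
  Consistency check: S_2/S_1 = 1·1 = 1 ≡ 1 = α_err ✓ (single-error assumption holds).
Step 4: error magnitude e = S_0/v_3 = S_0·∏_{j≠3}(α_3 − α_j) = 1·6 = 6 ≡ 6 (mod 11).
Step 5: correct position 3: c_3 = r_3 − e = 10 − 6 ≡ 4 (mod 11). Hence c = [0, 10, 4, 1, 8].
  Check: interpolating c through the α_i gives m(x) = 7 + 8·x (degree < 2) with m(α_i) = c_i for every i, so c is indeed a codeword.


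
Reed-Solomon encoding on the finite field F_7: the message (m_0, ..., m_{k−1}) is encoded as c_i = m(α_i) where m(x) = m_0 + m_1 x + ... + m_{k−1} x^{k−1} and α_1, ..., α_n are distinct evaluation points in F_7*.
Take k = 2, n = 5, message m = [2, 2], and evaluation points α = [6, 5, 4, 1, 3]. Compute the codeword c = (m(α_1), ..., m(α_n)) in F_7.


c = [0, 5, 3, 4, 1]

Message polynomial: m(x) = 2 + 2·x (mod 7).
For each evaluation point α_i, compute m(α_i) mod 7:
  α_1 = 6: Horner steps 2 → 0, so m(6) = 0.
  α_2 = 5: Horner steps 2 → 5, so m(5) = 5.
  α_3 = 4: Horner steps 2 → 3, so m(4) = 3.
  α_4 = 1: Horner steps 2 → 4, so m(1) = 4.
  α_5 = 3: Horner steps 2 → 1, so m(3) = 1.
Codeword c = [0, 5, 3, 4, 1] ∈ F_7^5.


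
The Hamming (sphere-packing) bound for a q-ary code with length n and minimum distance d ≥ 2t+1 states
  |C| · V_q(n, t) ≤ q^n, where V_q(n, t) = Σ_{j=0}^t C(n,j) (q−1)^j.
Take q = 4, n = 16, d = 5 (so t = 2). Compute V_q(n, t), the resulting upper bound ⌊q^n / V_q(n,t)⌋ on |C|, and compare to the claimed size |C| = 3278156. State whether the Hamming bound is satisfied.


V_q(n, t) = 1129, q^n = 4294967296, Hamming bound = 3804222, |C| = 3278156 ≤ bound (satisfied).

Step 1: Compute V_q(n, t) = Σ_{j=0}^2 C(n, j) (q−1)^j.
  j = 0: C(16,0)·(3)^0 = 1·1 = 1.
  j = 1: C(16,1)·(3)^1 = 16·3 = 48.
  j = 2: C(16,2)·(3)^2 = 120·9 = 1080.
  V_q(n, t) = 1 + 48 + 1080 = 1129.
Step 2: q^n = 4^16 = 4294967296.
Step 3: Hamming bound ⌊q^n / V_q(n,t)⌋ = ⌊4294967296/1129⌋ = 3804222.
Step 4: Compare |C| = 3278156 to 3804222: satisfied.
The claimed |C| lies below the Hamming bound.


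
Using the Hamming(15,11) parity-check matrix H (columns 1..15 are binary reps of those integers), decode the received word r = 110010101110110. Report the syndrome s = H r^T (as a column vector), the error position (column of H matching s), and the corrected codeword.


s = (1, 0, 1, 0)^T, error position = 10, corrected codeword c = 110010101010110

Compute s = H r^T mod 2 one row at a time:
  s_1 = 0 + 1 + 1 + 1 + 0 + 1 + 1 + 0 = 5 ≡ 1 (mod 2).
  s_2 = 0 + 1 + 0 + 1 + 0 + 1 + 1 + 0 = 4 ≡ 0 (mod 2).
  s_3 = 1 + 0 + 0 + 1 + 1 + 1 + 1 + 0 = 5 ≡ 1 (mod 2).
  s_4 = 1 + 0 + 1 + 1 + 1 + 1 + 1 + 0 = 6 ≡ 0 (mod 2).
s = (1, 0, 1, 0)^T — this equals column 10 of H (binary 1010), so error is at position 10.
Correct: flip bit 10 of r = 110010101110110 to get c = 110010101010110.


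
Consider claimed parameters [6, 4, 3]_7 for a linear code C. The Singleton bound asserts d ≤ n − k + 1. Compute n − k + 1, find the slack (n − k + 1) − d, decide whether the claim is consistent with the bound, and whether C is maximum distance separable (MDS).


Singleton RHS = n − k + 1 = 3, slack = 0, bound satisfied, MDS.

Singleton bound: d ≤ n − k + 1.
Here n = 6, k = 4, so n − k + 1 = 3.
Given d = 3, check d ≤ 3: YES.
Slack = (n − k + 1) − d = 0.
The code is MDS (slack = 0).
Description: the claimed parameters are [6, 4, 3]_7; such a code would be MDS (meets Singleton bound).


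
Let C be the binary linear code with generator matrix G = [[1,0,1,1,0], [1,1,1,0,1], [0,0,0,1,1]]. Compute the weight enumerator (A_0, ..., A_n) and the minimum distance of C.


Weight distribution: A_0 = 1, A_1 = 1, A_2 = 1, A_3 = 3, A_4 = 2. Minimum distance d = 1.

Enumerate all 2^3 = 8 messages m ∈ F_2^3.
For each, compute codeword c = mG in F_2^5, then tally its weight.
  m = 000 → c = 00000, weight = 0.
  m = 100 → c = 10110, weight = 3.
  m = 010 → c = 11101, weight = 4.
  m = 110 → c = 01011, weight = 3.
  m = 001 → c = 00011, weight = 2.
  m = 101 → c = 10101, weight = 3.
  m = 011 → c = 11110, weight = 4.
  m = 111 → c = 01000, weight = 1.
Tally weights:
  weight 0: 1 codewords.
  weight 1: 1 codewords.
  weight 2: 1 codewords.
  weight 3: 3 codewords.
  weight 4: 2 codewords.
Minimum distance d = smallest w > 0 with A_w > 0 = 1.
Sanity: Σ A_w = 8 = 2^3 = 8 ✓.


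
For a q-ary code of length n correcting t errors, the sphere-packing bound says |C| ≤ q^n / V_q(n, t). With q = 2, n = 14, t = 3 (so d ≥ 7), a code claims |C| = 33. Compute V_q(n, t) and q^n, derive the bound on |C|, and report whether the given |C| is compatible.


V_q(n, t) = 470, q^n = 16384, Hamming bound = 34, |C| = 33 ≤ bound (satisfied).

Step 1: Compute V_q(n, t) = Σ_{j=0}^3 C(n, j) (q−1)^j.
  j = 0: C(14,0)·(1)^0 = 1·1 = 1.
  j = 1: C(14,1)·(1)^1 = 14·1 = 14.
  j = 2: C(14,2)·(1)^2 = 91·1 = 91.
  j = 3: C(14,3)·(1)^3 = 364·1 = 364.
  V_q(n, t) = 1 + 14 + 91 + 364 = 470.
Step 2: q^n = 2^14 = 16384.
Step 3: Hamming bound ⌊q^n / V_q(n,t)⌋ = ⌊16384/470⌋ = 34.
Step 4: Compare |C| = 33 to 34: satisfied.
The claimed |C| lies below the Hamming bound.


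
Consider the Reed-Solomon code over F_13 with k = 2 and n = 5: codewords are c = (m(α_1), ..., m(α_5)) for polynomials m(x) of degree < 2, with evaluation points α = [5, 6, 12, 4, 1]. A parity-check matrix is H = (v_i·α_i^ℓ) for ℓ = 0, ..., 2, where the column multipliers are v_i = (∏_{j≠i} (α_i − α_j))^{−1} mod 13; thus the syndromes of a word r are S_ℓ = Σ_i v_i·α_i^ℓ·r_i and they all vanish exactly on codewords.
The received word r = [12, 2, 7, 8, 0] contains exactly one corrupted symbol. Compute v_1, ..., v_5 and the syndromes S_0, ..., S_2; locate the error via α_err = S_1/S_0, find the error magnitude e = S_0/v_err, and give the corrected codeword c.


S = (3, 12, 9), error at position 4, error magnitude e = 12, c = [12, 2, 7, 9, 0].

Step 1: column multipliers v_i = (∏_{j≠i}(α_i − α_j))^{−1} mod 13.
  i = 1 (α = 5): (5−6)(5−12)(5−4)(5−1) = (−1)·(−7)·1·4 = 28 ≡ 2, so v_1 = 2^{−1} = 7 (mod 13).
  i = 2 (α = 6): (6−5)(6−12)(6−4)(6−1) = 1·(−6)·2·5 = −60 ≡ 5, so v_2 = 5^{−1} = 8 (mod 13).
  i = 3 (α = 12): (12−5)(12−6)(12−4)(12−1) = 7·6·8·11 = 3696 ≡ 4, so v_3 = 4^{−1} = 10 (mod 13).
  i = 4 (α = 4): (4−5)(4−6)(4−12)(4−1) = (−1)·(−2)·(−8)·3 = −48 ≡ 4, so v_4 = 4^{−1} = 10 (mod 13).
  i = 5 (α = 1): (1−5)(1−6)(1−12)(1−4) = (−4)·(−5)·(−11)·(−3) = 660 ≡ 10, so v_5 = 10^{−1} = 4 (mod 13).
  v = [7, 8, 10, 10, 4].
Step 2: syndromes of r = [12, 2, 7, 8, 0] (all sums mod 13).
  S_0 = Σ v_i r_i = 7·12 + 8·2 + 10·7 + 10·8 + 4·0 = 250 ≡ 3.
  S_1 = Σ v_i α_i r_i = 7·5·12 + 8·6·2 + 10·12·7 + 10·4·8 + 4·1·0 = 1676 ≡ 12.
  α_i^2 mod 13 = [12, 10, 1, 3, 1].
  S_2 = Σ v_i α_i^2 r_i = 7·12·12 + 8·10·2 + 10·1·7 + 10·3·8 + 4·1·0 = 1478 ≡ 9.
  S = (3, 12, 9) ≠ 0, so r is not a codeword (an error is present).
Step 3: locate the error. For a single error e at position i, S_ℓ = v_i·e·α_i^ℓ, so α_err = S_1/S_0.
  S_0^{−1} = 3^{−1} = 9 (mod 13), so α_err = 12·9 = 108 ≡ 4 = α_4. Error position i = 4.
  Consistency check: S_2/S_1 = 9·12 = 108 ≡ 4 = α_err ✓ (single-error assumption holds).
Step 4: error magnitude e = S_0/v_4 = S_0·∏_{j≠4}(α_4 − α_j) = 3·4 = 12 ≡ 12 (mod 13).
Step 5: correct position 4: c_4 = r_4 − e = 8 − 12 ≡ 9 (mod 13). Hence c = [12, 2, 7, 9, 0].
  Check: interpolating c through the α_i gives m(x) = 10 + 3·x (degree < 2) with m(α_i) = c_i for every i, so c is indeed a codeword.


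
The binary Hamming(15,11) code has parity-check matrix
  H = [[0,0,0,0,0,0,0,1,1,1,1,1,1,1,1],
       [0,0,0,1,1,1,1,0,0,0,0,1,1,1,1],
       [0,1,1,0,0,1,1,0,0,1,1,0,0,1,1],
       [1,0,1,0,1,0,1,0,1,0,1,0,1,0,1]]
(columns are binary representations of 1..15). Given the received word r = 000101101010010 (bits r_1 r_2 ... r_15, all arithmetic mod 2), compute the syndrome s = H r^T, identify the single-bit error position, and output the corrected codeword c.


s = (1, 0, 0, 1)^T, error position = 9, corrected codeword c = 000101100010010

Compute s = H r^T mod 2 one row at a time:
  s_1 = 0 + 1 + 0 + 1 + 0 + 0 + 1 + 0 = 3 ≡ 1 (mod 2).
  s_2 = 1 + 0 + 1 + 1 + 0 + 0 + 1 + 0 = 4 ≡ 0 (mod 2).
  s_3 = 0 + 0 + 1 + 1 + 0 + 1 + 1 + 0 = 4 ≡ 0 (mod 2).
  s_4 = 0 + 0 + 0 + 1 + 1 + 1 + 0 + 0 = 3 ≡ 1 (mod 2).
s = (1, 0, 0, 1)^T — this equals column 9 of H (binary 1001), so error is at position 9.
Correct: flip bit 9 of r = 000101101010010 to get c = 000101100010010.


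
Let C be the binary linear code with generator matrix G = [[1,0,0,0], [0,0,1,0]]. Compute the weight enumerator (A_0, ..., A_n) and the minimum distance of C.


Weight distribution: A_0 = 1, A_1 = 2, A_2 = 1. Minimum distance d = 1.

Enumerate all 2^2 = 4 messages m ∈ F_2^2.
For each, compute codeword c = mG in F_2^4, then tally its weight.
  m = 00 → c = 0000, weight = 0.
  m = 10 → c = 1000, weight = 1.
  m = 01 → c = 0010, weight = 1.
  m = 11 → c = 1010, weight = 2.
Tally weights:
  weight 0: 1 codewords.
  weight 1: 2 codewords.
  weight 2: 1 codewords.
Minimum distance d = smallest w > 0 with A_w > 0 = 1.
Sanity: Σ A_w = 4 = 2^2 = 4 ✓.


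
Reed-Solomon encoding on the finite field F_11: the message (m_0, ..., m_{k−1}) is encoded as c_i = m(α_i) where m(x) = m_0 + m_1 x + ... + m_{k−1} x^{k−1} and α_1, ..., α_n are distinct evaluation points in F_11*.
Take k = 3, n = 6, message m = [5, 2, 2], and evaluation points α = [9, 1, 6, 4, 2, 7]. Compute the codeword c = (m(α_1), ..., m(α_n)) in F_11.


c = [9, 9, 1, 1, 6, 7]

Message polynomial: m(x) = 5 + 2·x + 2·x^2 (mod 11).
For each evaluation point α_i, compute m(α_i) mod 11:
  α_1 = 9: Horner steps 2 → 9 → 9, so m(9) = 9.
  α_2 = 1: Horner steps 2 → 4 → 9, so m(1) = 9.
  α_3 = 6: Horner steps 2 → 3 → 1, so m(6) = 1.
  α_4 = 4: Horner steps 2 → 10 → 1, so m(4) = 1.
  α_5 = 2: Horner steps 2 → 6 → 6, so m(2) = 6.
  α_6 = 7: Horner steps 2 → 5 → 7, so m(7) = 7.
Codeword c = [9, 9, 1, 1, 6, 7] ∈ F_11^6.


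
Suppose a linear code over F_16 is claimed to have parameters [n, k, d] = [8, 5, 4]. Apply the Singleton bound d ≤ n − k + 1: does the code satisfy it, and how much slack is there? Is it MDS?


Singleton RHS = n − k + 1 = 4, slack = 0, bound satisfied, MDS.

Singleton bound: d ≤ n − k + 1.
Here n = 8, k = 5, so n − k + 1 = 4.
Given d = 4, check d ≤ 4: YES.
Slack = (n − k + 1) − d = 0.
The code is MDS (slack = 0).
Description: the claimed parameters are [8, 5, 4]_16; such a code would be MDS (meets Singleton bound).


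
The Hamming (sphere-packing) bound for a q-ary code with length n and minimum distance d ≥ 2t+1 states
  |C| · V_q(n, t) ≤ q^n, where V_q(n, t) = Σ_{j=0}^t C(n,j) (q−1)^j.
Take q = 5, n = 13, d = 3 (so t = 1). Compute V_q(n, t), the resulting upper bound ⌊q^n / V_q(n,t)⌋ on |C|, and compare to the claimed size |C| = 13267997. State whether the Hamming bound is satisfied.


V_q(n, t) = 53, q^n = 1220703125, Hamming bound = 23032134, |C| = 13267997 ≤ bound (satisfied).

Step 1: Compute V_q(n, t) = Σ_{j=0}^1 C(n, j) (q−1)^j.
  j = 0: C(13,0)·(4)^0 = 1·1 = 1.
  j = 1: C(13,1)·(4)^1 = 13·4 = 52.
  V_q(n, t) = 1 + 52 = 53.
Step 2: q^n = 5^13 = 1220703125.
Step 3: Hamming bound ⌊q^n / V_q(n,t)⌋ = ⌊1220703125/53⌋ = 23032134.
Step 4: Compare |C| = 13267997 to 23032134: satisfied.
The claimed |C| lies below the Hamming bound.


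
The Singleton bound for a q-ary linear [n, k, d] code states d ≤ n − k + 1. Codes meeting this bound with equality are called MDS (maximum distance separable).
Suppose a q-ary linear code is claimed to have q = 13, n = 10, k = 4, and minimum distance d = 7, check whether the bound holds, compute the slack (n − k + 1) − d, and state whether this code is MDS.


Singleton RHS = n − k + 1 = 7, slack = 0, bound satisfied, MDS.

Singleton bound: d ≤ n − k + 1.
Here n = 10, k = 4, so n − k + 1 = 7.
Given d = 7, check d ≤ 7: YES.
Slack = (n − k + 1) − d = 0.
The code is MDS (slack = 0).
Description: the claimed parameters are [10, 4, 7]_13; such a code would be MDS (meets Singleton bound).


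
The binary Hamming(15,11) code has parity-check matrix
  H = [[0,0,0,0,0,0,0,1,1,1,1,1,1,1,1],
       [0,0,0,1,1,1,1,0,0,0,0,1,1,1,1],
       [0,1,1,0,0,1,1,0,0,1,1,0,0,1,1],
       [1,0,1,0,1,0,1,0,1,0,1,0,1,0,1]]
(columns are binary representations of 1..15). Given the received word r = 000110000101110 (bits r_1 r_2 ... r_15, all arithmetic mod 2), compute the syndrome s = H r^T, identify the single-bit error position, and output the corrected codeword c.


s = (0, 1, 0, 0)^T, error position = 4, corrected codeword c = 000010000101110

Compute s = H r^T mod 2 one row at a time:
  s_1 = 0 + 0 + 1 + 0 + 1 + 1 + 1 + 0 = 4 ≡ 0 (mod 2).
  s_2 = 1 + 1 + 0 + 0 + 1 + 1 + 1 + 0 = 5 ≡ 1 (mod 2).
  s_3 = 0 + 0 + 0 + 0 + 1 + 0 + 1 + 0 = 2 ≡ 0 (mod 2).
  s_4 = 0 + 0 + 1 + 0 + 0 + 0 + 1 + 0 = 2 ≡ 0 (mod 2).
s = (0, 1, 0, 0)^T — this equals column 4 of H (binary 0100), so error is at position 4.
Correct: flip bit 4 of r = 000110000101110 to get c = 000010000101110.


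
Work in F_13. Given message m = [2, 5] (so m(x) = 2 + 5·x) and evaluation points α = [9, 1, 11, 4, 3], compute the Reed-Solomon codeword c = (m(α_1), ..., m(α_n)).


c = [8, 7, 5, 9, 4]

Message polynomial: m(x) = 2 + 5·x (mod 13).
For each evaluation point α_i, compute m(α_i) mod 13:
  α_1 = 9: Horner steps 5 → 8, so m(9) = 8.
  α_2 = 1: Horner steps 5 → 7, so m(1) = 7.
  α_3 = 11: Horner steps 5 → 5, so m(11) = 5.
  α_4 = 4: Horner steps 5 → 9, so m(4) = 9.
  α_5 = 3: Horner steps 5 → 4, so m(3) = 4.
Codeword c = [8, 7, 5, 9, 4] ∈ F_13^5.


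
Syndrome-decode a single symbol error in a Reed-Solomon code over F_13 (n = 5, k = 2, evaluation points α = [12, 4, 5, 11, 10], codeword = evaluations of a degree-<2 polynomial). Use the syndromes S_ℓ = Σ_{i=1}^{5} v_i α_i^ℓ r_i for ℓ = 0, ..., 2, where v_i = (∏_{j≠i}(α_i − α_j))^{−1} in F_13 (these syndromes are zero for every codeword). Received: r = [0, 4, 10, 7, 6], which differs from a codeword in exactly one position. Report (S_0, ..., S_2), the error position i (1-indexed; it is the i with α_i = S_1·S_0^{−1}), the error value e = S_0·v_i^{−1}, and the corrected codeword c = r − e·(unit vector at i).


S = (12, 3, 4), error at position 5, error magnitude e = 5, c = [0, 4, 10, 7, 1].

Step 1: column multipliers v_i = (∏_{j≠i}(α_i − α_j))^{−1} mod 13.
  i = 1 (α = 12): (12−4)(12−5)(12−11)(12−10) = 8·7·1·2 = 112 ≡ 8, so v_1 = 8^{−1} = 5 (mod 13).
  i = 2 (α = 4): (4−12)(4−5)(4−11)(4−10) = (−8)·(−1)·(−7)·(−6) = 336 ≡ 11, so v_2 = 11^{−1} = 6 (mod 13).
  i = 3 (α = 5): (5−12)(5−4)(5−11)(5−10) = (−7)·1·(−6)·(−5) = −210 ≡ 11, so v_3 = 11^{−1} = 6 (mod 13).
  i = 4 (α = 11): (11−12)(11−4)(11−5)(11−10) = (−1)·7·6·1 = −42 ≡ 10, so v_4 = 10^{−1} = 4 (mod 13).
  i = 5 (α = 10): (10−12)(10−4)(10−5)(10−11) = (−2)·6·5·(−1) = 60 ≡ 8, so v_5 = 8^{−1} = 5 (mod 13).
  v = [5, 6, 6, 4, 5].
Step 2: syndromes of r = [0, 4, 10, 7, 6] (all sums mod 13).
  S_0 = Σ v_i r_i = 5·0 + 6·4 + 6·10 + 4·7 + 5·6 = 142 ≡ 12.
  S_1 = Σ v_i α_i r_i = 5·12·0 + 6·4·4 + 6·5·10 + 4·11·7 + 5·10·6 = 1004 ≡ 3.
  α_i^2 mod 13 = [1, 3, 12, 4, 9].
  S_2 = Σ v_i α_i^2 r_i = 5·1·0 + 6·3·4 + 6·12·10 + 4·4·7 + 5·9·6 = 1174 ≡ 4.
  S = (12, 3, 4) ≠ 0, so r is not a codeword (an error is present).
Step 3: locate the error. For a single error e at position i, S_ℓ = v_i·e·α_i^ℓ, so α_err = S_1/S_0.
  S_0^{−1} = 12^{−1} = 12 (mod 13), so α_err = 3·12 = 36 ≡ 10 = α_5. Error position i = 5.
  Consistency check: S_2/S_1 = 4·9 = 36 ≡ 10 = α_err ✓ (single-error assumption holds).
Step 4: error magnitude e = S_0/v_5 = S_0·∏_{j≠5}(α_5 − α_j) = 12·8 = 96 ≡ 5 (mod 13).
Step 5: correct position 5: c_5 = r_5 − e = 6 − 5 ≡ 1 (mod 13). Hence c = [0, 4, 10, 7, 1].
  Check: interpolating c through the α_i gives m(x) = 6 + 6·x (degree < 2) with m(α_i) = c_i for every i, so c is indeed a codeword.


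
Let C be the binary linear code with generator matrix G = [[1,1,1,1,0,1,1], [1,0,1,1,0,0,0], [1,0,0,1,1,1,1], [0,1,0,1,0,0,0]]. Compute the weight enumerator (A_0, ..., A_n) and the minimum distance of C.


Weight distribution: A_0 = 1, A_2 = 2, A_3 = 6, A_4 = 3, A_5 = 2, A_6 = 2. Minimum distance d = 2.

Enumerate all 2^4 = 16 messages m ∈ F_2^4.
For each, compute codeword c = mG in F_2^7, then tally its weight.
  m = 0000 → c = 0000000, weight = 0.
  m = 1000 → c = 1111011, weight = 6.
  m = 0100 → c = 1011000, weight = 3.
  m = 1100 → c = 0100011, weight = 3.
  m = 0010 → c = 1001111, weight = 5.
  m = 1010 → c = 0110100, weight = 3.
  m = 0110 → c = 0010111, weight = 4.
  m = 1110 → c = 1101100, weight = 4.
  m = 0001 → c = 0101000, weight = 2.
  m = 1001 → c = 1010011, weight = 4.
  m = 0101 → c = 1110000, weight = 3.
  m = 1101 → c = 0001011, weight = 3.
  m = 0011 → c = 1100111, weight = 5.
  m = 1011 → c = 0011100, weight = 3.
  m = 0111 → c = 0111111, weight = 6.
  m = 1111 → c = 1000100, weight = 2.
Tally weights:
  weight 0: 1 codewords.
  weight 2: 2 codewords.
  weight 3: 6 codewords.
  weight 4: 3 codewords.
  weight 5: 2 codewords.
  weight 6: 2 codewords.
Minimum distance d = smallest w > 0 with A_w > 0 = 2.
Sanity: Σ A_w = 16 = 2^4 = 16 ✓.


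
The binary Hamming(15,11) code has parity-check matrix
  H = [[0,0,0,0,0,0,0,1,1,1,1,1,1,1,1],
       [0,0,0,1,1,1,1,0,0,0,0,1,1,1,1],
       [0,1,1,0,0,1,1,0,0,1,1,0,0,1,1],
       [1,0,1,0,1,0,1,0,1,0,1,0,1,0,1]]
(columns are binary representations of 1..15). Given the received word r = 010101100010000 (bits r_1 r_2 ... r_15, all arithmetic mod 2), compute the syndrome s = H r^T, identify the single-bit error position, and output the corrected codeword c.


s = (1, 1, 0, 0)^T, error position = 12, corrected codeword c = 010101100011000

Compute s = H r^T mod 2 one row at a time:
  s_1 = 0 + 0 + 0 + 1 + 0 + 0 + 0 + 0 = 1 ≡ 1 (mod 2).
  s_2 = 1 + 0 + 1 + 1 + 0 + 0 + 0 + 0 = 3 ≡ 1 (mod 2).
  s_3 = 1 + 0 + 1 + 1 + 0 + 1 + 0 + 0 = 4 ≡ 0 (mod 2).
  s_4 = 0 + 0 + 0 + 1 + 0 + 1 + 0 + 0 = 2 ≡ 0 (mod 2).
s = (1, 1, 0, 0)^T — this equals column 12 of H (binary 1100), so error is at position 12.
Correct: flip bit 12 of r = 010101100010000 to get c = 010101100011000.


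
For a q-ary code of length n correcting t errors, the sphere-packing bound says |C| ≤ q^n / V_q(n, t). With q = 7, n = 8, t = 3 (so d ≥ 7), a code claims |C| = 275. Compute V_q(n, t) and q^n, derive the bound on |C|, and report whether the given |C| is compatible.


V_q(n, t) = 13153, q^n = 5764801, Hamming bound = 438, |C| = 275 ≤ bound (satisfied).

Step 1: Compute V_q(n, t) = Σ_{j=0}^3 C(n, j) (q−1)^j.
  j = 0: C(8,0)·(6)^0 = 1·1 = 1.
  j = 1: C(8,1)·(6)^1 = 8·6 = 48.
  j = 2: C(8,2)·(6)^2 = 28·36 = 1008.
  j = 3: C(8,3)·(6)^3 = 56·216 = 12096.
  V_q(n, t) = 1 + 48 + 1008 + 12096 = 13153.
Step 2: q^n = 7^8 = 5764801.
Step 3: Hamming bound ⌊q^n / V_q(n,t)⌋ = ⌊5764801/13153⌋ = 438.
Step 4: Compare |C| = 275 to 438: satisfied.
The claimed |C| lies below the Hamming bound.


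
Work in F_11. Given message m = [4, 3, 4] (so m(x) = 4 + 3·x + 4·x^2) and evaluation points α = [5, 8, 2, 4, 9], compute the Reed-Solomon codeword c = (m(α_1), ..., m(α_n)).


c = [9, 9, 4, 3, 3]

Message polynomial: m(x) = 4 + 3·x + 4·x^2 (mod 11).
For each evaluation point α_i, compute m(α_i) mod 11:
  α_1 = 5: Horner steps 4 → 1 → 9, so m(5) = 9.
  α_2 = 8: Horner steps 4 → 2 → 9, so m(8) = 9.
  α_3 = 2: Horner steps 4 → 0 → 4, so m(2) = 4.
  α_4 = 4: Horner steps 4 → 8 → 3, so m(4) = 3.
  α_5 = 9: Horner steps 4 → 6 → 3, so m(9) = 3.
Codeword c = [9, 9, 4, 3, 3] ∈ F_11^5.


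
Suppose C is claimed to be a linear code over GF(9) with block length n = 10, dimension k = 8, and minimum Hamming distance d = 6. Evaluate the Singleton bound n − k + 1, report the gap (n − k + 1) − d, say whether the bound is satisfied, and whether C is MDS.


Singleton RHS = n − k + 1 = 3, slack = -3, bound violated (no such code; not MDS).

Singleton bound: d ≤ n − k + 1.
Here n = 10, k = 8, so n − k + 1 = 3.
Given d = 6, check d ≤ 3: NO.
Slack = (n − k + 1) − d = -3.
The slack is negative: d = 6 exceeds n − k + 1 = 3 by 3, so the Singleton bound is violated and no linear [10, 8, 6]_9 code can exist. In particular it is not MDS (MDS requires d = n − k + 1 exactly).
Description: the claimed parameters are [10, 8, 6]_9; such a code would be impossible (violates the Singleton bound).


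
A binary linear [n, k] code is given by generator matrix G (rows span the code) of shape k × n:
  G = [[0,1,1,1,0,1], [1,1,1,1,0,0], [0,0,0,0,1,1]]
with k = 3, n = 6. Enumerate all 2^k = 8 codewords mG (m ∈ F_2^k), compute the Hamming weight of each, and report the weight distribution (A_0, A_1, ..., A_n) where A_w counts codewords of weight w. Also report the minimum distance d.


Weight distribution: A_0 = 1, A_2 = 3, A_4 = 3, A_6 = 1. Minimum distance d = 2.

Enumerate all 2^3 = 8 messages m ∈ F_2^3.
For each, compute codeword c = mG in F_2^6, then tally its weight.
  m = 000 → c = 000000, weight = 0.
  m = 100 → c = 011101, weight = 4.
  m = 010 → c = 111100, weight = 4.
  m = 110 → c = 100001, weight = 2.
  m = 001 → c = 000011, weight = 2.
  m = 101 → c = 011110, weight = 4.
  m = 011 → c = 111111, weight = 6.
  m = 111 → c = 100010, weight = 2.
Tally weights:
  weight 0: 1 codewords.
  weight 2: 3 codewords.
  weight 4: 3 codewords.
  weight 6: 1 codewords.
Minimum distance d = smallest w > 0 with A_w > 0 = 2.
Sanity: Σ A_w = 8 = 2^3 = 8 ✓.


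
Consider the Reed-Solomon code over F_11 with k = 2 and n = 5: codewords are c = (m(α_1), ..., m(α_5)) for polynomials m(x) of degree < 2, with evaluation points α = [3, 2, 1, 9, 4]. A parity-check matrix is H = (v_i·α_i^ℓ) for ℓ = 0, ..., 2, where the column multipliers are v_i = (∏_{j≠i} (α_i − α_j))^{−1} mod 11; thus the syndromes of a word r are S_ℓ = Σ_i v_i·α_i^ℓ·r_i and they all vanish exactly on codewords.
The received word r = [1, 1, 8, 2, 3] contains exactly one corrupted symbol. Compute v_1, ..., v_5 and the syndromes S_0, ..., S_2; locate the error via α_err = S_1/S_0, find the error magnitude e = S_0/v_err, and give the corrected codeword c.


S = (3, 6, 1), error at position 2, error magnitude e = 2, c = [1, 10, 8, 2, 3].

Step 1: column multipliers v_i = (∏_{j≠i}(α_i − α_j))^{−1} mod 11.
  i = 1 (α = 3): (3−2)(3−1)(3−9)(3−4) = 1·2·(−6)·(−1) = 12 ≡ 1, so v_1 = 1^{−1} = 1 (mod 11).
  i = 2 (α = 2): (2−3)(2−1)(2−9)(2−4) = (−1)·1·(−7)·(−2) = −14 ≡ 8, so v_2 = 8^{−1} = 7 (mod 11).
  i = 3 (α = 1): (1−3)(1−2)(1−9)(1−4) = (−2)·(−1)·(−8)·(−3) = 48 ≡ 4, so v_3 = 4^{−1} = 3 (mod 11).
  i = 4 (α = 9): (9−3)(9−2)(9−1)(9−4) = 6·7·8·5 = 1680 ≡ 8, so v_4 = 8^{−1} = 7 (mod 11).
  i = 5 (α = 4): (4−3)(4−2)(4−1)(4−9) = 1·2·3·(−5) = −30 ≡ 3, so v_5 = 3^{−1} = 4 (mod 11).
  v = [1, 7, 3, 7, 4].
Step 2: syndromes of r = [1, 1, 8, 2, 3] (all sums mod 11).
  S_0 = Σ v_i r_i = 1·1 + 7·1 + 3·8 + 7·2 + 4·3 = 58 ≡ 3.
  S_1 = Σ v_i α_i r_i = 1·3·1 + 7·2·1 + 3·1·8 + 7·9·2 + 4·4·3 = 215 ≡ 6.
  α_i^2 mod 11 = [9, 4, 1, 4, 5].
  S_2 = Σ v_i α_i^2 r_i = 1·9·1 + 7·4·1 + 3·1·8 + 7·4·2 + 4·5·3 = 177 ≡ 1.
  S = (3, 6, 1) ≠ 0, so r is not a codeword (an error is present).
Step 3: locate the error. For a single error e at position i, S_ℓ = v_i·e·α_i^ℓ, so α_err = S_1/S_0.
  S_0^{−1} = 3^{−1} = 4 (mod 11), so α_err = 6·4 = 24 ≡ 2 = α_2. Error position i = 2.
  Consistency check: S_2/S_1 = 1·2 = 2 ≡ 2 = α_err ✓ (single-error assumption holds).
Step 4: error magnitude e = S_0/v_2 = S_0·∏_{j≠2}(α_2 − α_j) = 3·8 = 24 ≡ 2 (mod 11).
Step 5: correct position 2: c_2 = r_2 − e = 1 − 2 ≡ 10 (mod 11). Hence c = [1, 10, 8, 2, 3].
  Check: interpolating c through the α_i gives m(x) = 6 + 2·x (degree < 2) with m(α_i) = c_i for every i, so c is indeed a codeword.


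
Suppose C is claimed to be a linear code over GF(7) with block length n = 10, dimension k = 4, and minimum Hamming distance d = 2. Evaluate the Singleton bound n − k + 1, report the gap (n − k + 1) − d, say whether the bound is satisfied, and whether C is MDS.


Singleton RHS = n − k + 1 = 7, slack = 5, bound satisfied, not MDS.

Singleton bound: d ≤ n − k + 1.
Here n = 10, k = 4, so n − k + 1 = 7.
Given d = 2, check d ≤ 7: YES.
Slack = (n − k + 1) − d = 5.
The code is NOT MDS (slack = 5 > 0).
Description: the claimed parameters are [10, 4, 2]_7; such a code would be non-MDS.


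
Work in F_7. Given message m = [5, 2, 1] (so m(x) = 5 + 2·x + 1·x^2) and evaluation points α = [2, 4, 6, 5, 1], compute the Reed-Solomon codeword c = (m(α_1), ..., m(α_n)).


c = [6, 1, 4, 5, 1]

Message polynomial: m(x) = 5 + 2·x + 1·x^2 (mod 7).
For each evaluation point α_i, compute m(α_i) mod 7:
  α_1 = 2: Horner steps 1 → 4 → 6, so m(2) = 6.
  α_2 = 4: Horner steps 1 → 6 → 1, so m(4) = 1.
  α_3 = 6: Horner steps 1 → 1 → 4, so m(6) = 4.
  α_4 = 5: Horner steps 1 → 0 → 5, so m(5) = 5.
  α_5 = 1: Horner steps 1 → 3 → 1, so m(1) = 1.
Codeword c = [6, 1, 4, 5, 1] ∈ F_7^5.


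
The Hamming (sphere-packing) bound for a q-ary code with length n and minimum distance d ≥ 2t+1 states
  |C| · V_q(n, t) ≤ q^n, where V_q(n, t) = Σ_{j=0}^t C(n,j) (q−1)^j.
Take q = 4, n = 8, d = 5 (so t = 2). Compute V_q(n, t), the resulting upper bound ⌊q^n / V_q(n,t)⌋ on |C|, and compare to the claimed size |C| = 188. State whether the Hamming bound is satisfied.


V_q(n, t) = 277, q^n = 65536, Hamming bound = 236, |C| = 188 ≤ bound (satisfied).

Step 1: Compute V_q(n, t) = Σ_{j=0}^2 C(n, j) (q−1)^j.
  j = 0: C(8,0)·(3)^0 = 1·1 = 1.
  j = 1: C(8,1)·(3)^1 = 8·3 = 24.
  j = 2: C(8,2)·(3)^2 = 28·9 = 252.
  V_q(n, t) = 1 + 24 + 252 = 277.
Step 2: q^n = 4^8 = 65536.
Step 3: Hamming bound ⌊q^n / V_q(n,t)⌋ = ⌊65536/277⌋ = 236.
Step 4: Compare |C| = 188 to 236: satisfied.
The claimed |C| lies below the Hamming bound.


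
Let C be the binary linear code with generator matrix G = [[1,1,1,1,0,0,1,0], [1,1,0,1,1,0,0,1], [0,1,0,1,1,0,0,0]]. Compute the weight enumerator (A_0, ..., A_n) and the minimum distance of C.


Weight distribution: A_0 = 1, A_2 = 1, A_3 = 1, A_4 = 2, A_5 = 3. Minimum distance d = 2.

Enumerate all 2^3 = 8 messages m ∈ F_2^3.
For each, compute codeword c = mG in F_2^8, then tally its weight.
  m = 000 → c = 00000000, weight = 0.
  m = 100 → c = 11110010, weight = 5.
  m = 010 → c = 11011001, weight = 5.
  m = 110 → c = 00101011, weight = 4.
  m = 001 → c = 01011000, weight = 3.
  m = 101 → c = 10101010, weight = 4.
  m = 011 → c = 10000001, weight = 2.
  m = 111 → c = 01110011, weight = 5.
Tally weights:
  weight 0: 1 codewords.
  weight 2: 1 codewords.
  weight 3: 1 codewords.
  weight 4: 2 codewords.
  weight 5: 3 codewords.
Minimum distance d = smallest w > 0 with A_w > 0 = 2.
Sanity: Σ A_w = 8 = 2^3 = 8 ✓.


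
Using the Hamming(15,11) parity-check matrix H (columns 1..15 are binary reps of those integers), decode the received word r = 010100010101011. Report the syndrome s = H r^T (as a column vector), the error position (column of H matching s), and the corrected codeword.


s = (1, 0, 0, 1)^T, error position = 9, corrected codeword c = 010100011101011

Compute s = H r^T mod 2 one row at a time:
  s_1 = 1 + 0 + 1 + 0 + 1 + 0 + 1 + 1 = 5 ≡ 1 (mod 2).
  s_2 = 1 + 0 + 0 + 0 + 1 + 0 + 1 + 1 = 4 ≡ 0 (mod 2).
  s_3 = 1 + 0 + 0 + 0 + 1 + 0 + 1 + 1 = 4 ≡ 0 (mod 2).
  s_4 = 0 + 0 + 0 + 0 + 0 + 0 + 0 + 1 = 1 ≡ 1 (mod 2).
s = (1, 0, 0, 1)^T — this equals column 9 of H (binary 1001), so error is at position 9.
Correct: flip bit 9 of r = 010100010101011 to get c = 010100011101011.


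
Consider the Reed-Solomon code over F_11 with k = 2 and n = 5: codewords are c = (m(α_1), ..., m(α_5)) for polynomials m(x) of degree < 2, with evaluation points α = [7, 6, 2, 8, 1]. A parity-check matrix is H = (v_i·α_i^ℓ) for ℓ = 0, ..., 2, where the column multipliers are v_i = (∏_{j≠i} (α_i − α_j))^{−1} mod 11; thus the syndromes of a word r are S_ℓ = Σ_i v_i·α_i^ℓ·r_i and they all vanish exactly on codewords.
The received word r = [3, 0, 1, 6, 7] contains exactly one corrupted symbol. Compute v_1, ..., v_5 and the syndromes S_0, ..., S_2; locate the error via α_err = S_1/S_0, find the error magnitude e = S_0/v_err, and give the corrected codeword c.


S = (2, 4, 8), error at position 3, error magnitude e = 2, c = [3, 0, 10, 6, 7].

Step 1: column multipliers v_i = (∏_{j≠i}(α_i − α_j))^{−1} mod 11.
  i = 1 (α = 7): (7−6)(7−2)(7−8)(7−1) = 1·5·(−1)·6 = −30 ≡ 3, so v_1 = 3^{−1} = 4 (mod 11).
  i = 2 (α = 6): (6−7)(6−2)(6−8)(6−1) = (−1)·4·(−2)·5 = 40 ≡ 7, so v_2 = 7^{−1} = 8 (mod 11).
  i = 3 (α = 2): (2−7)(2−6)(2−8)(2−1) = (−5)·(−4)·(−6)·1 = −120 ≡ 1, so v_3 = 1^{−1} = 1 (mod 11).
  i = 4 (α = 8): (8−7)(8−6)(8−2)(8−1) = 1·2·6·7 = 84 ≡ 7, so v_4 = 7^{−1} = 8 (mod 11).
  i = 5 (α = 1): (1−7)(1−6)(1−2)(1−8) = (−6)·(−5)·(−1)·(−7) = 210 ≡ 1, so v_5 = 1^{−1} = 1 (mod 11).
  v = [4, 8, 1, 8, 1].
Step 2: syndromes of r = [3, 0, 1, 6, 7] (all sums mod 11).
  S_0 = Σ v_i r_i = 4·3 + 8·0 + 1·1 + 8·6 + 1·7 = 68 ≡ 2.
  S_1 = Σ v_i α_i r_i = 4·7·3 + 8·6·0 + 1·2·1 + 8·8·6 + 1·1·7 = 477 ≡ 4.
  α_i^2 mod 11 = [5, 3, 4, 9, 1].
  S_2 = Σ v_i α_i^2 r_i = 4·5·3 + 8·3·0 + 1·4·1 + 8·9·6 + 1·1·7 = 503 ≡ 8.
  S = (2, 4, 8) ≠ 0, so r is not a codeword (an error is present).
Step 3: locate the error. For a single error e at position i, S_ℓ = v_i·e·α_i^ℓ, so α_err = S_1/S_0.
  S_0^{−1} = 2^{−1} = 6 (mod 11), so α_err = 4·6 = 24 ≡ 2 = α_3. Error position i = 3.
  Consistency check: S_2/S_1 = 8·3 = 24 ≡ 2 = α_err ✓ (single-error assumption holds).
Step 4: error magnitude e = S_0/v_3 = S_0·∏_{j≠3}(α_3 − α_j) = 2·1 = 2 ≡ 2 (mod 11).
Step 5: correct position 3: c_3 = r_3 − e = 1 − 2 ≡ 10 (mod 11). Hence c = [3, 0, 10, 6, 7].
  Check: interpolating c through the α_i gives m(x) = 4 + 3·x (degree < 2) with m(α_i) = c_i for every i, so c is indeed a codeword.


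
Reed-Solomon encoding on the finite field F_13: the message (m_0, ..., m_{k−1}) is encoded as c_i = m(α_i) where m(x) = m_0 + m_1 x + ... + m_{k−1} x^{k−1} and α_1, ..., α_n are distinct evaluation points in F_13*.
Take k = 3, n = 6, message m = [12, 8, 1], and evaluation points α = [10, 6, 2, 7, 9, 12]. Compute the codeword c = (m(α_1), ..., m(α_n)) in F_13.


c = [10, 5, 6, 0, 9, 5]

Message polynomial: m(x) = 12 + 8·x + 1·x^2 (mod 13).
For each evaluation point α_i, compute m(α_i) mod 13:
  α_1 = 10: Horner steps 1 → 5 → 10, so m(10) = 10.
  α_2 = 6: Horner steps 1 → 1 → 5, so m(6) = 5.
  α_3 = 2: Horner steps 1 → 10 → 6, so m(2) = 6.
  α_4 = 7: Horner steps 1 → 2 → 0, so m(7) = 0.
  α_5 = 9: Horner steps 1 → 4 → 9, so m(9) = 9.
  α_6 = 12: Horner steps 1 → 7 → 5, so m(12) = 5.
Codeword c = [10, 5, 6, 0, 9, 5] ∈ F_13^6.
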